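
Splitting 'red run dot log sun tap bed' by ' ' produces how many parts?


Splitting by ' ' breaks the string at each occurrence of the separator.
Text: 'red run dot log sun tap bed'
Parts after split:
  Part 1: 'red'
  Part 2: 'run'
  Part 3: 'dot'
  Part 4: 'log'
  Part 5: 'sun'
  Part 6: 'tap'
  Part 7: 'bed'
Total parts: 7

7


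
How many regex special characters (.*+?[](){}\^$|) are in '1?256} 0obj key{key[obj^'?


Regex special characters are: . * + ? [ ] ( ) { } \ ^ $ |
Scanning '1?256} 0obj key{key[obj^':
  pos 1: '?' -> SPECIAL
  pos 5: '}' -> SPECIAL
  pos 15: '{' -> SPECIAL
  pos 19: '[' -> SPECIAL
  pos 23: '^' -> SPECIAL
Special chars found: ['?', '}', '{', '[', '^']
Total: 5

5


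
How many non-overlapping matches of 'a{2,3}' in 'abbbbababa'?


Pattern 'a{2,3}' matches between 2 and 3 consecutive a's (greedy).
String: 'abbbbababa'
Finding runs of a's and applying greedy matching:
  Run at pos 0: 'a' (length 1)
  Run at pos 5: 'a' (length 1)
  Run at pos 7: 'a' (length 1)
  Run at pos 9: 'a' (length 1)
Matches: []
Count: 0

0


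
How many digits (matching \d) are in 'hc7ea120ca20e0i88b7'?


\d matches any digit 0-9.
Scanning 'hc7ea120ca20e0i88b7':
  pos 2: '7' -> DIGIT
  pos 5: '1' -> DIGIT
  pos 6: '2' -> DIGIT
  pos 7: '0' -> DIGIT
  pos 10: '2' -> DIGIT
  pos 11: '0' -> DIGIT
  pos 13: '0' -> DIGIT
  pos 15: '8' -> DIGIT
  pos 16: '8' -> DIGIT
  pos 18: '7' -> DIGIT
Digits found: ['7', '1', '2', '0', '2', '0', '0', '8', '8', '7']
Total: 10

10


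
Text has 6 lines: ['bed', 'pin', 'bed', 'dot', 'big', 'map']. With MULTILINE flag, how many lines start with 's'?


With MULTILINE flag, ^ matches the start of each line.
Lines: ['bed', 'pin', 'bed', 'dot', 'big', 'map']
Checking which lines start with 's':
  Line 1: 'bed' -> no
  Line 2: 'pin' -> no
  Line 3: 'bed' -> no
  Line 4: 'dot' -> no
  Line 5: 'big' -> no
  Line 6: 'map' -> no
Matching lines: []
Count: 0

0


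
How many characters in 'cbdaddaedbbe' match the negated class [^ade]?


Negated class [^ade] matches any char NOT in {a, d, e}
Scanning 'cbdaddaedbbe':
  pos 0: 'c' -> MATCH
  pos 1: 'b' -> MATCH
  pos 2: 'd' -> no (excluded)
  pos 3: 'a' -> no (excluded)
  pos 4: 'd' -> no (excluded)
  pos 5: 'd' -> no (excluded)
  pos 6: 'a' -> no (excluded)
  pos 7: 'e' -> no (excluded)
  pos 8: 'd' -> no (excluded)
  pos 9: 'b' -> MATCH
  pos 10: 'b' -> MATCH
  pos 11: 'e' -> no (excluded)
Total matches: 4

4


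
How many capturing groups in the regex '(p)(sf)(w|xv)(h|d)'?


To count capturing groups, count each '(' that starts a group.
Pattern: '(p)(sf)(w|xv)(h|d)'
Walking through the pattern:
  Position 0: '(' -> group #1
  Position 3: '(' -> group #2
  Position 7: '(' -> group #3
  Position 13: '(' -> group #4
Total capturing groups: 4

4


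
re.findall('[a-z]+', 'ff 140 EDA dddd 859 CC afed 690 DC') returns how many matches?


Pattern '[a-z]+' finds one or more lowercase letters.
Text: 'ff 140 EDA dddd 859 CC afed 690 DC'
Scanning for matches:
  Match 1: 'ff'
  Match 2: 'dddd'
  Match 3: 'afed'
Total matches: 3

3


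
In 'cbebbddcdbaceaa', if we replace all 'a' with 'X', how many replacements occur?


re.sub('a', 'X', text) replaces every occurrence of 'a' with 'X'.
Text: 'cbebbddcdbaceaa'
Scanning for 'a':
  pos 10: 'a' -> replacement #1
  pos 13: 'a' -> replacement #2
  pos 14: 'a' -> replacement #3
Total replacements: 3

3


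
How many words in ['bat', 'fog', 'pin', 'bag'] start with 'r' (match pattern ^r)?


Pattern ^r anchors to start of word. Check which words begin with 'r':
  'bat' -> no
  'fog' -> no
  'pin' -> no
  'bag' -> no
Matching words: []
Count: 0

0


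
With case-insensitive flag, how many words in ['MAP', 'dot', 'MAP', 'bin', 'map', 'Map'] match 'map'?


Case-insensitive matching: compare each word's lowercase form to 'map'.
  'MAP' -> lower='map' -> MATCH
  'dot' -> lower='dot' -> no
  'MAP' -> lower='map' -> MATCH
  'bin' -> lower='bin' -> no
  'map' -> lower='map' -> MATCH
  'Map' -> lower='map' -> MATCH
Matches: ['MAP', 'MAP', 'map', 'Map']
Count: 4

4


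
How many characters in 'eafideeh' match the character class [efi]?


Character class [efi] matches any of: {e, f, i}
Scanning string 'eafideeh' character by character:
  pos 0: 'e' -> MATCH
  pos 1: 'a' -> no
  pos 2: 'f' -> MATCH
  pos 3: 'i' -> MATCH
  pos 4: 'd' -> no
  pos 5: 'e' -> MATCH
  pos 6: 'e' -> MATCH
  pos 7: 'h' -> no
Total matches: 5

5


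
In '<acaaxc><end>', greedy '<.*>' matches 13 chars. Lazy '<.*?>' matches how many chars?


Greedy '<.*>' tries to match as MUCH as possible.
Lazy '<.*?>' tries to match as LITTLE as possible.

String: '<acaaxc><end>'
Greedy '<.*>' starts at first '<' and extends to the LAST '>': '<acaaxc><end>' (13 chars)
Lazy '<.*?>' starts at first '<' and stops at the FIRST '>': '<acaaxc>' (8 chars)

8


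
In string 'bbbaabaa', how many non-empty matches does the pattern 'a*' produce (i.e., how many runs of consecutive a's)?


Pattern 'a*' matches zero or more a's. We want non-empty runs of consecutive a's.
String: 'bbbaabaa'
Walking through the string to find runs of a's:
  Run 1: positions 3-4 -> 'aa'
  Run 2: positions 6-7 -> 'aa'
Non-empty runs found: ['aa', 'aa']
Count: 2

2


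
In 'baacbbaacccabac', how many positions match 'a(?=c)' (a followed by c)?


Lookahead 'a(?=c)' matches 'a' only when followed by 'c'.
String: 'baacbbaacccabac'
Checking each position where char is 'a':
  pos 1: 'a' -> no (next='a')
  pos 2: 'a' -> MATCH (next='c')
  pos 6: 'a' -> no (next='a')
  pos 7: 'a' -> MATCH (next='c')
  pos 11: 'a' -> no (next='b')
  pos 13: 'a' -> MATCH (next='c')
Matching positions: [2, 7, 13]
Count: 3

3


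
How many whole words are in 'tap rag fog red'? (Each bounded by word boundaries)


Word boundaries (\b) mark the start/end of each word.
Text: 'tap rag fog red'
Splitting by whitespace:
  Word 1: 'tap'
  Word 2: 'rag'
  Word 3: 'fog'
  Word 4: 'red'
Total whole words: 4

4


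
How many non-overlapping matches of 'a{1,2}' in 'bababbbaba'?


Pattern 'a{1,2}' matches between 1 and 2 consecutive a's (greedy).
String: 'bababbbaba'
Finding runs of a's and applying greedy matching:
  Run at pos 1: 'a' (length 1)
  Run at pos 3: 'a' (length 1)
  Run at pos 7: 'a' (length 1)
  Run at pos 9: 'a' (length 1)
Matches: ['a', 'a', 'a', 'a']
Count: 4

4


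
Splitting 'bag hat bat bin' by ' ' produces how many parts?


Splitting by ' ' breaks the string at each occurrence of the separator.
Text: 'bag hat bat bin'
Parts after split:
  Part 1: 'bag'
  Part 2: 'hat'
  Part 3: 'bat'
  Part 4: 'bin'
Total parts: 4

4


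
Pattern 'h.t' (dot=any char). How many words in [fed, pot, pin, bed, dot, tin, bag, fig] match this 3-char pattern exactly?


Pattern 'h.t' means: starts with 'h', any single char, ends with 't'.
Checking each word (must be exactly 3 chars):
  'fed' (len=3): no
  'pot' (len=3): no
  'pin' (len=3): no
  'bed' (len=3): no
  'dot' (len=3): no
  'tin' (len=3): no
  'bag' (len=3): no
  'fig' (len=3): no
Matching words: []
Total: 0

0


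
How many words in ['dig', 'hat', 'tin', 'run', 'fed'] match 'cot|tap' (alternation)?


Alternation 'cot|tap' matches either 'cot' or 'tap'.
Checking each word:
  'dig' -> no
  'hat' -> no
  'tin' -> no
  'run' -> no
  'fed' -> no
Matches: []
Count: 0

0


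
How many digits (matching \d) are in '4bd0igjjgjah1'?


\d matches any digit 0-9.
Scanning '4bd0igjjgjah1':
  pos 0: '4' -> DIGIT
  pos 3: '0' -> DIGIT
  pos 12: '1' -> DIGIT
Digits found: ['4', '0', '1']
Total: 3

3


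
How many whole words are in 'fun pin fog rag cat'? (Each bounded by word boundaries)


Word boundaries (\b) mark the start/end of each word.
Text: 'fun pin fog rag cat'
Splitting by whitespace:
  Word 1: 'fun'
  Word 2: 'pin'
  Word 3: 'fog'
  Word 4: 'rag'
  Word 5: 'cat'
Total whole words: 5

5


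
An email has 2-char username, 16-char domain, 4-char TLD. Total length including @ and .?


An email address has format: username@domain.tld
Username length: 2
'@' character: 1
Domain length: 16
'.' character: 1
TLD length: 4
Total = 2 + 1 + 16 + 1 + 4 = 24

24


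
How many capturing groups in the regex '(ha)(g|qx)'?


To count capturing groups, count each '(' that starts a group.
Pattern: '(ha)(g|qx)'
Walking through the pattern:
  Position 0: '(' -> group #1
  Position 4: '(' -> group #2
Total capturing groups: 2

2


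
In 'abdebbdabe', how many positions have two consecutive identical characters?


Looking for consecutive identical characters in 'abdebbdabe':
  pos 0-1: 'a' vs 'b' -> different
  pos 1-2: 'b' vs 'd' -> different
  pos 2-3: 'd' vs 'e' -> different
  pos 3-4: 'e' vs 'b' -> different
  pos 4-5: 'b' vs 'b' -> MATCH ('bb')
  pos 5-6: 'b' vs 'd' -> different
  pos 6-7: 'd' vs 'a' -> different
  pos 7-8: 'a' vs 'b' -> different
  pos 8-9: 'b' vs 'e' -> different
Consecutive identical pairs: ['bb']
Count: 1

1


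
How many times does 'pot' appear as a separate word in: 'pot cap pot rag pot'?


Scanning each word for exact match 'pot':
  Word 1: 'pot' -> MATCH
  Word 2: 'cap' -> no
  Word 3: 'pot' -> MATCH
  Word 4: 'rag' -> no
  Word 5: 'pot' -> MATCH
Total matches: 3

3


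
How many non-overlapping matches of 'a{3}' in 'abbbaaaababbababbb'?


Pattern 'a{3}' matches exactly 3 consecutive a's (greedy, non-overlapping).
String: 'abbbaaaababbababbb'
Scanning for runs of a's:
  Run at pos 0: 'a' (length 1) -> 0 match(es)
  Run at pos 4: 'aaaa' (length 4) -> 1 match(es)
  Run at pos 9: 'a' (length 1) -> 0 match(es)
  Run at pos 12: 'a' (length 1) -> 0 match(es)
  Run at pos 14: 'a' (length 1) -> 0 match(es)
Matches found: ['aaa']
Total: 1

1


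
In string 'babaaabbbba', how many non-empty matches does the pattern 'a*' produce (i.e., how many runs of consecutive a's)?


Pattern 'a*' matches zero or more a's. We want non-empty runs of consecutive a's.
String: 'babaaabbbba'
Walking through the string to find runs of a's:
  Run 1: positions 1-1 -> 'a'
  Run 2: positions 3-5 -> 'aaa'
  Run 3: positions 10-10 -> 'a'
Non-empty runs found: ['a', 'aaa', 'a']
Count: 3

3


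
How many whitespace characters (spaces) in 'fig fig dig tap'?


\s matches whitespace characters (spaces, tabs, etc.).
Text: 'fig fig dig tap'
This text has 4 words separated by spaces.
Number of spaces = number of words - 1 = 4 - 1 = 3

3


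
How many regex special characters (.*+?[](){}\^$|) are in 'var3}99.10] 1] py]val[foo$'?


Regex special characters are: . * + ? [ ] ( ) { } \ ^ $ |
Scanning 'var3}99.10] 1] py]val[foo$':
  pos 4: '}' -> SPECIAL
  pos 7: '.' -> SPECIAL
  pos 10: ']' -> SPECIAL
  pos 13: ']' -> SPECIAL
  pos 17: ']' -> SPECIAL
  pos 21: '[' -> SPECIAL
  pos 25: '$' -> SPECIAL
Special chars found: ['}', '.', ']', ']', ']', '[', '$']
Total: 7

7


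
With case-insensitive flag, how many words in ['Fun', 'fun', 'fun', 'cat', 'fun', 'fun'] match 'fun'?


Case-insensitive matching: compare each word's lowercase form to 'fun'.
  'Fun' -> lower='fun' -> MATCH
  'fun' -> lower='fun' -> MATCH
  'fun' -> lower='fun' -> MATCH
  'cat' -> lower='cat' -> no
  'fun' -> lower='fun' -> MATCH
  'fun' -> lower='fun' -> MATCH
Matches: ['Fun', 'fun', 'fun', 'fun', 'fun']
Count: 5

5


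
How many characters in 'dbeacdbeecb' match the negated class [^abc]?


Negated class [^abc] matches any char NOT in {a, b, c}
Scanning 'dbeacdbeecb':
  pos 0: 'd' -> MATCH
  pos 1: 'b' -> no (excluded)
  pos 2: 'e' -> MATCH
  pos 3: 'a' -> no (excluded)
  pos 4: 'c' -> no (excluded)
  pos 5: 'd' -> MATCH
  pos 6: 'b' -> no (excluded)
  pos 7: 'e' -> MATCH
  pos 8: 'e' -> MATCH
  pos 9: 'c' -> no (excluded)
  pos 10: 'b' -> no (excluded)
Total matches: 5

5


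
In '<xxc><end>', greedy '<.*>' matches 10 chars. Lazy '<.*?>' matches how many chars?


Greedy '<.*>' tries to match as MUCH as possible.
Lazy '<.*?>' tries to match as LITTLE as possible.

String: '<xxc><end>'
Greedy '<.*>' starts at first '<' and extends to the LAST '>': '<xxc><end>' (10 chars)
Lazy '<.*?>' starts at first '<' and stops at the FIRST '>': '<xxc>' (5 chars)

5


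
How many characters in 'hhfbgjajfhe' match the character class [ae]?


Character class [ae] matches any of: {a, e}
Scanning string 'hhfbgjajfhe' character by character:
  pos 0: 'h' -> no
  pos 1: 'h' -> no
  pos 2: 'f' -> no
  pos 3: 'b' -> no
  pos 4: 'g' -> no
  pos 5: 'j' -> no
  pos 6: 'a' -> MATCH
  pos 7: 'j' -> no
  pos 8: 'f' -> no
  pos 9: 'h' -> no
  pos 10: 'e' -> MATCH
Total matches: 2

2


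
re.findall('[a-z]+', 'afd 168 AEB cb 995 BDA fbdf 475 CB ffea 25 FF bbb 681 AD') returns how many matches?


Pattern '[a-z]+' finds one or more lowercase letters.
Text: 'afd 168 AEB cb 995 BDA fbdf 475 CB ffea 25 FF bbb 681 AD'
Scanning for matches:
  Match 1: 'afd'
  Match 2: 'cb'
  Match 3: 'fbdf'
  Match 4: 'ffea'
  Match 5: 'bbb'
Total matches: 5

5


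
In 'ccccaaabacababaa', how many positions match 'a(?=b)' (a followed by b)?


Lookahead 'a(?=b)' matches 'a' only when followed by 'b'.
String: 'ccccaaabacababaa'
Checking each position where char is 'a':
  pos 4: 'a' -> no (next='a')
  pos 5: 'a' -> no (next='a')
  pos 6: 'a' -> MATCH (next='b')
  pos 8: 'a' -> no (next='c')
  pos 10: 'a' -> MATCH (next='b')
  pos 12: 'a' -> MATCH (next='b')
  pos 14: 'a' -> no (next='a')
Matching positions: [6, 10, 12]
Count: 3

3


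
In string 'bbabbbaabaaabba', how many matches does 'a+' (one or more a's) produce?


Pattern 'a+' matches one or more consecutive a's.
String: 'bbabbbaabaaabba'
Scanning for runs of a:
  Match 1: 'a' (length 1)
  Match 2: 'aa' (length 2)
  Match 3: 'aaa' (length 3)
  Match 4: 'a' (length 1)
Total matches: 4

4


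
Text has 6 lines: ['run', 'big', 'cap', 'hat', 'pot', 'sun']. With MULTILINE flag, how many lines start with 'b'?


With MULTILINE flag, ^ matches the start of each line.
Lines: ['run', 'big', 'cap', 'hat', 'pot', 'sun']
Checking which lines start with 'b':
  Line 1: 'run' -> no
  Line 2: 'big' -> MATCH
  Line 3: 'cap' -> no
  Line 4: 'hat' -> no
  Line 5: 'pot' -> no
  Line 6: 'sun' -> no
Matching lines: ['big']
Count: 1

1


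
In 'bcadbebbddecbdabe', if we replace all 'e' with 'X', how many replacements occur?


re.sub('e', 'X', text) replaces every occurrence of 'e' with 'X'.
Text: 'bcadbebbddecbdabe'
Scanning for 'e':
  pos 5: 'e' -> replacement #1
  pos 10: 'e' -> replacement #2
  pos 16: 'e' -> replacement #3
Total replacements: 3

3


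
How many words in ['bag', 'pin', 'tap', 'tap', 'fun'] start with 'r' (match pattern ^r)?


Pattern ^r anchors to start of word. Check which words begin with 'r':
  'bag' -> no
  'pin' -> no
  'tap' -> no
  'tap' -> no
  'fun' -> no
Matching words: []
Count: 0

0


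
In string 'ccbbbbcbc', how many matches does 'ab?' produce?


Pattern 'ab?' matches 'a' optionally followed by 'b'.
String: 'ccbbbbcbc'
Scanning left to right for 'a' then checking next char:
Total matches: 0

0


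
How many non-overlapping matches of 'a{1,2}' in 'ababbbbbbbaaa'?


Pattern 'a{1,2}' matches between 1 and 2 consecutive a's (greedy).
String: 'ababbbbbbbaaa'
Finding runs of a's and applying greedy matching:
  Run at pos 0: 'a' (length 1)
  Run at pos 2: 'a' (length 1)
  Run at pos 10: 'aaa' (length 3)
Matches: ['a', 'a', 'aa', 'a']
Count: 4

4


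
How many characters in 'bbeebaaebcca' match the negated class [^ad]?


Negated class [^ad] matches any char NOT in {a, d}
Scanning 'bbeebaaebcca':
  pos 0: 'b' -> MATCH
  pos 1: 'b' -> MATCH
  pos 2: 'e' -> MATCH
  pos 3: 'e' -> MATCH
  pos 4: 'b' -> MATCH
  pos 5: 'a' -> no (excluded)
  pos 6: 'a' -> no (excluded)
  pos 7: 'e' -> MATCH
  pos 8: 'b' -> MATCH
  pos 9: 'c' -> MATCH
  pos 10: 'c' -> MATCH
  pos 11: 'a' -> no (excluded)
Total matches: 9

9


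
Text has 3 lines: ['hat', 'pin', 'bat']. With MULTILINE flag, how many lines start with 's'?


With MULTILINE flag, ^ matches the start of each line.
Lines: ['hat', 'pin', 'bat']
Checking which lines start with 's':
  Line 1: 'hat' -> no
  Line 2: 'pin' -> no
  Line 3: 'bat' -> no
Matching lines: []
Count: 0

0


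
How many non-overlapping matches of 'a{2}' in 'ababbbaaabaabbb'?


Pattern 'a{2}' matches exactly 2 consecutive a's (greedy, non-overlapping).
String: 'ababbbaaabaabbb'
Scanning for runs of a's:
  Run at pos 0: 'a' (length 1) -> 0 match(es)
  Run at pos 2: 'a' (length 1) -> 0 match(es)
  Run at pos 6: 'aaa' (length 3) -> 1 match(es)
  Run at pos 10: 'aa' (length 2) -> 1 match(es)
Matches found: ['aa', 'aa']
Total: 2

2


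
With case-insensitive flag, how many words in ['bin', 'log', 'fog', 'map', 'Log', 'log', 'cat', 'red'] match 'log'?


Case-insensitive matching: compare each word's lowercase form to 'log'.
  'bin' -> lower='bin' -> no
  'log' -> lower='log' -> MATCH
  'fog' -> lower='fog' -> no
  'map' -> lower='map' -> no
  'Log' -> lower='log' -> MATCH
  'log' -> lower='log' -> MATCH
  'cat' -> lower='cat' -> no
  'red' -> lower='red' -> no
Matches: ['log', 'Log', 'log']
Count: 3

3


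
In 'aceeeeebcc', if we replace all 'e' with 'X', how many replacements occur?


re.sub('e', 'X', text) replaces every occurrence of 'e' with 'X'.
Text: 'aceeeeebcc'
Scanning for 'e':
  pos 2: 'e' -> replacement #1
  pos 3: 'e' -> replacement #2
  pos 4: 'e' -> replacement #3
  pos 5: 'e' -> replacement #4
  pos 6: 'e' -> replacement #5
Total replacements: 5

5


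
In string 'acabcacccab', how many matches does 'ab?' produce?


Pattern 'ab?' matches 'a' optionally followed by 'b'.
String: 'acabcacccab'
Scanning left to right for 'a' then checking next char:
  Match 1: 'a' (a not followed by b)
  Match 2: 'ab' (a followed by b)
  Match 3: 'a' (a not followed by b)
  Match 4: 'ab' (a followed by b)
Total matches: 4

4


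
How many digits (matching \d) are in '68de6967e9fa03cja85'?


\d matches any digit 0-9.
Scanning '68de6967e9fa03cja85':
  pos 0: '6' -> DIGIT
  pos 1: '8' -> DIGIT
  pos 4: '6' -> DIGIT
  pos 5: '9' -> DIGIT
  pos 6: '6' -> DIGIT
  pos 7: '7' -> DIGIT
  pos 9: '9' -> DIGIT
  pos 12: '0' -> DIGIT
  pos 13: '3' -> DIGIT
  pos 17: '8' -> DIGIT
  pos 18: '5' -> DIGIT
Digits found: ['6', '8', '6', '9', '6', '7', '9', '0', '3', '8', '5']
Total: 11

11


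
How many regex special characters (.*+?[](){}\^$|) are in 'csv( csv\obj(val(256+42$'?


Regex special characters are: . * + ? [ ] ( ) { } \ ^ $ |
Scanning 'csv( csv\obj(val(256+42$':
  pos 3: '(' -> SPECIAL
  pos 8: '\' -> SPECIAL
  pos 12: '(' -> SPECIAL
  pos 16: '(' -> SPECIAL
  pos 20: '+' -> SPECIAL
  pos 23: '$' -> SPECIAL
Special chars found: ['(', '\\', '(', '(', '+', '$']
Total: 6

6


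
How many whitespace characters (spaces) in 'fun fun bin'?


\s matches whitespace characters (spaces, tabs, etc.).
Text: 'fun fun bin'
This text has 3 words separated by spaces.
Number of spaces = number of words - 1 = 3 - 1 = 2

2


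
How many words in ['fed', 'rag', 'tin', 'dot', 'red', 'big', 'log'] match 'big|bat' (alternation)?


Alternation 'big|bat' matches either 'big' or 'bat'.
Checking each word:
  'fed' -> no
  'rag' -> no
  'tin' -> no
  'dot' -> no
  'red' -> no
  'big' -> MATCH
  'log' -> no
Matches: ['big']
Count: 1

1


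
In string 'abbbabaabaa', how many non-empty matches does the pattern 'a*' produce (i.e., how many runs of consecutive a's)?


Pattern 'a*' matches zero or more a's. We want non-empty runs of consecutive a's.
String: 'abbbabaabaa'
Walking through the string to find runs of a's:
  Run 1: positions 0-0 -> 'a'
  Run 2: positions 4-4 -> 'a'
  Run 3: positions 6-7 -> 'aa'
  Run 4: positions 9-10 -> 'aa'
Non-empty runs found: ['a', 'a', 'aa', 'aa']
Count: 4

4


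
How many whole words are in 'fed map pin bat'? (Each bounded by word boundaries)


Word boundaries (\b) mark the start/end of each word.
Text: 'fed map pin bat'
Splitting by whitespace:
  Word 1: 'fed'
  Word 2: 'map'
  Word 3: 'pin'
  Word 4: 'bat'
Total whole words: 4

4


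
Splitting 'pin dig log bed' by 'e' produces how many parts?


Splitting by 'e' breaks the string at each occurrence of the separator.
Text: 'pin dig log bed'
Parts after split:
  Part 1: 'pin dig log b'
  Part 2: 'd'
Total parts: 2

2


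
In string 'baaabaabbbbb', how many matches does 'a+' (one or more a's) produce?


Pattern 'a+' matches one or more consecutive a's.
String: 'baaabaabbbbb'
Scanning for runs of a:
  Match 1: 'aaa' (length 3)
  Match 2: 'aa' (length 2)
Total matches: 2

2


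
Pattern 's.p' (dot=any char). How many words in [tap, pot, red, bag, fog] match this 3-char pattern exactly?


Pattern 's.p' means: starts with 's', any single char, ends with 'p'.
Checking each word (must be exactly 3 chars):
  'tap' (len=3): no
  'pot' (len=3): no
  'red' (len=3): no
  'bag' (len=3): no
  'fog' (len=3): no
Matching words: []
Total: 0

0


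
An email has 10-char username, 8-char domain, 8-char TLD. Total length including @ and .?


An email address has format: username@domain.tld
Username length: 10
'@' character: 1
Domain length: 8
'.' character: 1
TLD length: 8
Total = 10 + 1 + 8 + 1 + 8 = 28

28


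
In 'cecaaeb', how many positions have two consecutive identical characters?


Looking for consecutive identical characters in 'cecaaeb':
  pos 0-1: 'c' vs 'e' -> different
  pos 1-2: 'e' vs 'c' -> different
  pos 2-3: 'c' vs 'a' -> different
  pos 3-4: 'a' vs 'a' -> MATCH ('aa')
  pos 4-5: 'a' vs 'e' -> different
  pos 5-6: 'e' vs 'b' -> different
Consecutive identical pairs: ['aa']
Count: 1

1


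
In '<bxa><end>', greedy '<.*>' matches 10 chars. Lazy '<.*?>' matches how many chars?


Greedy '<.*>' tries to match as MUCH as possible.
Lazy '<.*?>' tries to match as LITTLE as possible.

String: '<bxa><end>'
Greedy '<.*>' starts at first '<' and extends to the LAST '>': '<bxa><end>' (10 chars)
Lazy '<.*?>' starts at first '<' and stops at the FIRST '>': '<bxa>' (5 chars)

5


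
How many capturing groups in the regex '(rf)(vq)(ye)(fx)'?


To count capturing groups, count each '(' that starts a group.
Pattern: '(rf)(vq)(ye)(fx)'
Walking through the pattern:
  Position 0: '(' -> group #1
  Position 4: '(' -> group #2
  Position 8: '(' -> group #3
  Position 12: '(' -> group #4
Total capturing groups: 4

4


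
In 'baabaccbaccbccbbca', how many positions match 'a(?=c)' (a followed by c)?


Lookahead 'a(?=c)' matches 'a' only when followed by 'c'.
String: 'baabaccbaccbccbbca'
Checking each position where char is 'a':
  pos 1: 'a' -> no (next='a')
  pos 2: 'a' -> no (next='b')
  pos 4: 'a' -> MATCH (next='c')
  pos 8: 'a' -> MATCH (next='c')
Matching positions: [4, 8]
Count: 2

2


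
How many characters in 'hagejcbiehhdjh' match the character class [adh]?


Character class [adh] matches any of: {a, d, h}
Scanning string 'hagejcbiehhdjh' character by character:
  pos 0: 'h' -> MATCH
  pos 1: 'a' -> MATCH
  pos 2: 'g' -> no
  pos 3: 'e' -> no
  pos 4: 'j' -> no
  pos 5: 'c' -> no
  pos 6: 'b' -> no
  pos 7: 'i' -> no
  pos 8: 'e' -> no
  pos 9: 'h' -> MATCH
  pos 10: 'h' -> MATCH
  pos 11: 'd' -> MATCH
  pos 12: 'j' -> no
  pos 13: 'h' -> MATCH
Total matches: 6

6


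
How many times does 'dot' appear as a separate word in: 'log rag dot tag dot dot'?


Scanning each word for exact match 'dot':
  Word 1: 'log' -> no
  Word 2: 'rag' -> no
  Word 3: 'dot' -> MATCH
  Word 4: 'tag' -> no
  Word 5: 'dot' -> MATCH
  Word 6: 'dot' -> MATCH
Total matches: 3

3


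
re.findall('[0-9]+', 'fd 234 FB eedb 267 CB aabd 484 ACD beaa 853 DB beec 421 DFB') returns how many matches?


Pattern '[0-9]+' finds one or more digits.
Text: 'fd 234 FB eedb 267 CB aabd 484 ACD beaa 853 DB beec 421 DFB'
Scanning for matches:
  Match 1: '234'
  Match 2: '267'
  Match 3: '484'
  Match 4: '853'
  Match 5: '421'
Total matches: 5

5


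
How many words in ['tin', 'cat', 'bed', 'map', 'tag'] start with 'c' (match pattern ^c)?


Pattern ^c anchors to start of word. Check which words begin with 'c':
  'tin' -> no
  'cat' -> MATCH (starts with 'c')
  'bed' -> no
  'map' -> no
  'tag' -> no
Matching words: ['cat']
Count: 1

1


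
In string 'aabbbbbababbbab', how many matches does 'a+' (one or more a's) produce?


Pattern 'a+' matches one or more consecutive a's.
String: 'aabbbbbababbbab'
Scanning for runs of a:
  Match 1: 'aa' (length 2)
  Match 2: 'a' (length 1)
  Match 3: 'a' (length 1)
  Match 4: 'a' (length 1)
Total matches: 4

4


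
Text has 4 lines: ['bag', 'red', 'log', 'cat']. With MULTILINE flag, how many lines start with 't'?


With MULTILINE flag, ^ matches the start of each line.
Lines: ['bag', 'red', 'log', 'cat']
Checking which lines start with 't':
  Line 1: 'bag' -> no
  Line 2: 'red' -> no
  Line 3: 'log' -> no
  Line 4: 'cat' -> no
Matching lines: []
Count: 0

0


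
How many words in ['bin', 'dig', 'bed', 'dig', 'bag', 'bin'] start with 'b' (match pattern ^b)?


Pattern ^b anchors to start of word. Check which words begin with 'b':
  'bin' -> MATCH (starts with 'b')
  'dig' -> no
  'bed' -> MATCH (starts with 'b')
  'dig' -> no
  'bag' -> MATCH (starts with 'b')
  'bin' -> MATCH (starts with 'b')
Matching words: ['bin', 'bed', 'bag', 'bin']
Count: 4

4


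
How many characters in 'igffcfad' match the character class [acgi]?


Character class [acgi] matches any of: {a, c, g, i}
Scanning string 'igffcfad' character by character:
  pos 0: 'i' -> MATCH
  pos 1: 'g' -> MATCH
  pos 2: 'f' -> no
  pos 3: 'f' -> no
  pos 4: 'c' -> MATCH
  pos 5: 'f' -> no
  pos 6: 'a' -> MATCH
  pos 7: 'd' -> no
Total matches: 4

4


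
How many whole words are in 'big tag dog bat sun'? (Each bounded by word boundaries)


Word boundaries (\b) mark the start/end of each word.
Text: 'big tag dog bat sun'
Splitting by whitespace:
  Word 1: 'big'
  Word 2: 'tag'
  Word 3: 'dog'
  Word 4: 'bat'
  Word 5: 'sun'
Total whole words: 5

5


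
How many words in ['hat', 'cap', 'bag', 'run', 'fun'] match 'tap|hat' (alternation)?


Alternation 'tap|hat' matches either 'tap' or 'hat'.
Checking each word:
  'hat' -> MATCH
  'cap' -> no
  'bag' -> no
  'run' -> no
  'fun' -> no
Matches: ['hat']
Count: 1

1


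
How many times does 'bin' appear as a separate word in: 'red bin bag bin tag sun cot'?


Scanning each word for exact match 'bin':
  Word 1: 'red' -> no
  Word 2: 'bin' -> MATCH
  Word 3: 'bag' -> no
  Word 4: 'bin' -> MATCH
  Word 5: 'tag' -> no
  Word 6: 'sun' -> no
  Word 7: 'cot' -> no
Total matches: 2

2


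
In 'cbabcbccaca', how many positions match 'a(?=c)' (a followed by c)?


Lookahead 'a(?=c)' matches 'a' only when followed by 'c'.
String: 'cbabcbccaca'
Checking each position where char is 'a':
  pos 2: 'a' -> no (next='b')
  pos 8: 'a' -> MATCH (next='c')
Matching positions: [8]
Count: 1

1


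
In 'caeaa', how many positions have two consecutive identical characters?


Looking for consecutive identical characters in 'caeaa':
  pos 0-1: 'c' vs 'a' -> different
  pos 1-2: 'a' vs 'e' -> different
  pos 2-3: 'e' vs 'a' -> different
  pos 3-4: 'a' vs 'a' -> MATCH ('aa')
Consecutive identical pairs: ['aa']
Count: 1

1


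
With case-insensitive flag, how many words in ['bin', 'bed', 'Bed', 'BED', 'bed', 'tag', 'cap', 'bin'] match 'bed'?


Case-insensitive matching: compare each word's lowercase form to 'bed'.
  'bin' -> lower='bin' -> no
  'bed' -> lower='bed' -> MATCH
  'Bed' -> lower='bed' -> MATCH
  'BED' -> lower='bed' -> MATCH
  'bed' -> lower='bed' -> MATCH
  'tag' -> lower='tag' -> no
  'cap' -> lower='cap' -> no
  'bin' -> lower='bin' -> no
Matches: ['bed', 'Bed', 'BED', 'bed']
Count: 4

4


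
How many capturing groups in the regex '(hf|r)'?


To count capturing groups, count each '(' that starts a group.
Pattern: '(hf|r)'
Walking through the pattern:
  Position 0: '(' -> group #1
Total capturing groups: 1

1


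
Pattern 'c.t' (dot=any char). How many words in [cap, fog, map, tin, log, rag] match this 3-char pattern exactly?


Pattern 'c.t' means: starts with 'c', any single char, ends with 't'.
Checking each word (must be exactly 3 chars):
  'cap' (len=3): no
  'fog' (len=3): no
  'map' (len=3): no
  'tin' (len=3): no
  'log' (len=3): no
  'rag' (len=3): no
Matching words: []
Total: 0

0


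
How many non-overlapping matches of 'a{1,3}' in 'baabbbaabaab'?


Pattern 'a{1,3}' matches between 1 and 3 consecutive a's (greedy).
String: 'baabbbaabaab'
Finding runs of a's and applying greedy matching:
  Run at pos 1: 'aa' (length 2)
  Run at pos 6: 'aa' (length 2)
  Run at pos 9: 'aa' (length 2)
Matches: ['aa', 'aa', 'aa']
Count: 3

3


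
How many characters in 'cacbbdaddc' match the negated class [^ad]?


Negated class [^ad] matches any char NOT in {a, d}
Scanning 'cacbbdaddc':
  pos 0: 'c' -> MATCH
  pos 1: 'a' -> no (excluded)
  pos 2: 'c' -> MATCH
  pos 3: 'b' -> MATCH
  pos 4: 'b' -> MATCH
  pos 5: 'd' -> no (excluded)
  pos 6: 'a' -> no (excluded)
  pos 7: 'd' -> no (excluded)
  pos 8: 'd' -> no (excluded)
  pos 9: 'c' -> MATCH
Total matches: 5

5


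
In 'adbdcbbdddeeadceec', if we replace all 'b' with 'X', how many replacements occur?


re.sub('b', 'X', text) replaces every occurrence of 'b' with 'X'.
Text: 'adbdcbbdddeeadceec'
Scanning for 'b':
  pos 2: 'b' -> replacement #1
  pos 5: 'b' -> replacement #2
  pos 6: 'b' -> replacement #3
Total replacements: 3

3


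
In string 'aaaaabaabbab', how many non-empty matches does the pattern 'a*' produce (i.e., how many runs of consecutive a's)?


Pattern 'a*' matches zero or more a's. We want non-empty runs of consecutive a's.
String: 'aaaaabaabbab'
Walking through the string to find runs of a's:
  Run 1: positions 0-4 -> 'aaaaa'
  Run 2: positions 6-7 -> 'aa'
  Run 3: positions 10-10 -> 'a'
Non-empty runs found: ['aaaaa', 'aa', 'a']
Count: 3

3


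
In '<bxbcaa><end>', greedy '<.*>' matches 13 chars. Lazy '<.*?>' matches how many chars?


Greedy '<.*>' tries to match as MUCH as possible.
Lazy '<.*?>' tries to match as LITTLE as possible.

String: '<bxbcaa><end>'
Greedy '<.*>' starts at first '<' and extends to the LAST '>': '<bxbcaa><end>' (13 chars)
Lazy '<.*?>' starts at first '<' and stops at the FIRST '>': '<bxbcaa>' (8 chars)

8


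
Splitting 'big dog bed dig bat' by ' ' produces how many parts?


Splitting by ' ' breaks the string at each occurrence of the separator.
Text: 'big dog bed dig bat'
Parts after split:
  Part 1: 'big'
  Part 2: 'dog'
  Part 3: 'bed'
  Part 4: 'dig'
  Part 5: 'bat'
Total parts: 5

5


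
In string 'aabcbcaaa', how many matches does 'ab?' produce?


Pattern 'ab?' matches 'a' optionally followed by 'b'.
String: 'aabcbcaaa'
Scanning left to right for 'a' then checking next char:
  Match 1: 'a' (a not followed by b)
  Match 2: 'ab' (a followed by b)
  Match 3: 'a' (a not followed by b)
  Match 4: 'a' (a not followed by b)
  Match 5: 'a' (a not followed by b)
Total matches: 5

5


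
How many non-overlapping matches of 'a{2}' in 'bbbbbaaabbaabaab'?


Pattern 'a{2}' matches exactly 2 consecutive a's (greedy, non-overlapping).
String: 'bbbbbaaabbaabaab'
Scanning for runs of a's:
  Run at pos 5: 'aaa' (length 3) -> 1 match(es)
  Run at pos 10: 'aa' (length 2) -> 1 match(es)
  Run at pos 13: 'aa' (length 2) -> 1 match(es)
Matches found: ['aa', 'aa', 'aa']
Total: 3

3


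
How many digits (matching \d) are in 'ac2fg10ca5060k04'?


\d matches any digit 0-9.
Scanning 'ac2fg10ca5060k04':
  pos 2: '2' -> DIGIT
  pos 5: '1' -> DIGIT
  pos 6: '0' -> DIGIT
  pos 9: '5' -> DIGIT
  pos 10: '0' -> DIGIT
  pos 11: '6' -> DIGIT
  pos 12: '0' -> DIGIT
  pos 14: '0' -> DIGIT
  pos 15: '4' -> DIGIT
Digits found: ['2', '1', '0', '5', '0', '6', '0', '0', '4']
Total: 9

9


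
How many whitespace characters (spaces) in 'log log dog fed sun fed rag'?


\s matches whitespace characters (spaces, tabs, etc.).
Text: 'log log dog fed sun fed rag'
This text has 7 words separated by spaces.
Number of spaces = number of words - 1 = 7 - 1 = 6

6


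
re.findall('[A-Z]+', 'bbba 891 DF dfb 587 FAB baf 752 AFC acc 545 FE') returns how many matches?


Pattern '[A-Z]+' finds one or more uppercase letters.
Text: 'bbba 891 DF dfb 587 FAB baf 752 AFC acc 545 FE'
Scanning for matches:
  Match 1: 'DF'
  Match 2: 'FAB'
  Match 3: 'AFC'
  Match 4: 'FE'
Total matches: 4

4


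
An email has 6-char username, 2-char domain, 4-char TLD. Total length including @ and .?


An email address has format: username@domain.tld
Username length: 6
'@' character: 1
Domain length: 2
'.' character: 1
TLD length: 4
Total = 6 + 1 + 2 + 1 + 4 = 14

14


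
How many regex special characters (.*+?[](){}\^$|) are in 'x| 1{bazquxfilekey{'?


Regex special characters are: . * + ? [ ] ( ) { } \ ^ $ |
Scanning 'x| 1{bazquxfilekey{':
  pos 1: '|' -> SPECIAL
  pos 4: '{' -> SPECIAL
  pos 18: '{' -> SPECIAL
Special chars found: ['|', '{', '{']
Total: 3

3


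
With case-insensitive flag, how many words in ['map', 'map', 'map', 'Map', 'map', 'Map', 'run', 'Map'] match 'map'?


Case-insensitive matching: compare each word's lowercase form to 'map'.
  'map' -> lower='map' -> MATCH
  'map' -> lower='map' -> MATCH
  'map' -> lower='map' -> MATCH
  'Map' -> lower='map' -> MATCH
  'map' -> lower='map' -> MATCH
  'Map' -> lower='map' -> MATCH
  'run' -> lower='run' -> no
  'Map' -> lower='map' -> MATCH
Matches: ['map', 'map', 'map', 'Map', 'map', 'Map', 'Map']
Count: 7

7


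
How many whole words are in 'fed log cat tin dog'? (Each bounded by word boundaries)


Word boundaries (\b) mark the start/end of each word.
Text: 'fed log cat tin dog'
Splitting by whitespace:
  Word 1: 'fed'
  Word 2: 'log'
  Word 3: 'cat'
  Word 4: 'tin'
  Word 5: 'dog'
Total whole words: 5

5


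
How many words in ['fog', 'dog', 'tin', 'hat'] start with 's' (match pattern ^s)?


Pattern ^s anchors to start of word. Check which words begin with 's':
  'fog' -> no
  'dog' -> no
  'tin' -> no
  'hat' -> no
Matching words: []
Count: 0

0


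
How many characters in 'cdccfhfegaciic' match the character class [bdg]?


Character class [bdg] matches any of: {b, d, g}
Scanning string 'cdccfhfegaciic' character by character:
  pos 0: 'c' -> no
  pos 1: 'd' -> MATCH
  pos 2: 'c' -> no
  pos 3: 'c' -> no
  pos 4: 'f' -> no
  pos 5: 'h' -> no
  pos 6: 'f' -> no
  pos 7: 'e' -> no
  pos 8: 'g' -> MATCH
  pos 9: 'a' -> no
  pos 10: 'c' -> no
  pos 11: 'i' -> no
  pos 12: 'i' -> no
  pos 13: 'c' -> no
Total matches: 2

2


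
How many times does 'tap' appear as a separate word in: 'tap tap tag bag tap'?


Scanning each word for exact match 'tap':
  Word 1: 'tap' -> MATCH
  Word 2: 'tap' -> MATCH
  Word 3: 'tag' -> no
  Word 4: 'bag' -> no
  Word 5: 'tap' -> MATCH
Total matches: 3

3


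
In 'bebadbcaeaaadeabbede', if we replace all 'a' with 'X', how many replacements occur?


re.sub('a', 'X', text) replaces every occurrence of 'a' with 'X'.
Text: 'bebadbcaeaaadeabbede'
Scanning for 'a':
  pos 3: 'a' -> replacement #1
  pos 7: 'a' -> replacement #2
  pos 9: 'a' -> replacement #3
  pos 10: 'a' -> replacement #4
  pos 11: 'a' -> replacement #5
  pos 14: 'a' -> replacement #6
Total replacements: 6

6


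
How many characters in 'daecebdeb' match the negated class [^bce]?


Negated class [^bce] matches any char NOT in {b, c, e}
Scanning 'daecebdeb':
  pos 0: 'd' -> MATCH
  pos 1: 'a' -> MATCH
  pos 2: 'e' -> no (excluded)
  pos 3: 'c' -> no (excluded)
  pos 4: 'e' -> no (excluded)
  pos 5: 'b' -> no (excluded)
  pos 6: 'd' -> MATCH
  pos 7: 'e' -> no (excluded)
  pos 8: 'b' -> no (excluded)
Total matches: 3

3


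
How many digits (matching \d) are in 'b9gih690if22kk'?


\d matches any digit 0-9.
Scanning 'b9gih690if22kk':
  pos 1: '9' -> DIGIT
  pos 5: '6' -> DIGIT
  pos 6: '9' -> DIGIT
  pos 7: '0' -> DIGIT
  pos 10: '2' -> DIGIT
  pos 11: '2' -> DIGIT
Digits found: ['9', '6', '9', '0', '2', '2']
Total: 6

6


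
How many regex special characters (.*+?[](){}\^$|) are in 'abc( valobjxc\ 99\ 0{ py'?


Regex special characters are: . * + ? [ ] ( ) { } \ ^ $ |
Scanning 'abc( valobjxc\ 99\ 0{ py':
  pos 3: '(' -> SPECIAL
  pos 13: '\' -> SPECIAL
  pos 17: '\' -> SPECIAL
  pos 20: '{' -> SPECIAL
Special chars found: ['(', '\\', '\\', '{']
Total: 4

4


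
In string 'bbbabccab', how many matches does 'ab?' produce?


Pattern 'ab?' matches 'a' optionally followed by 'b'.
String: 'bbbabccab'
Scanning left to right for 'a' then checking next char:
  Match 1: 'ab' (a followed by b)
  Match 2: 'ab' (a followed by b)
Total matches: 2

2


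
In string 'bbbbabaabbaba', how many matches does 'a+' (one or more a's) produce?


Pattern 'a+' matches one or more consecutive a's.
String: 'bbbbabaabbaba'
Scanning for runs of a:
  Match 1: 'a' (length 1)
  Match 2: 'aa' (length 2)
  Match 3: 'a' (length 1)
  Match 4: 'a' (length 1)
Total matches: 4

4


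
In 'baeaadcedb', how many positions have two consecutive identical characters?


Looking for consecutive identical characters in 'baeaadcedb':
  pos 0-1: 'b' vs 'a' -> different
  pos 1-2: 'a' vs 'e' -> different
  pos 2-3: 'e' vs 'a' -> different
  pos 3-4: 'a' vs 'a' -> MATCH ('aa')
  pos 4-5: 'a' vs 'd' -> different
  pos 5-6: 'd' vs 'c' -> different
  pos 6-7: 'c' vs 'e' -> different
  pos 7-8: 'e' vs 'd' -> different
  pos 8-9: 'd' vs 'b' -> different
Consecutive identical pairs: ['aa']
Count: 1

1


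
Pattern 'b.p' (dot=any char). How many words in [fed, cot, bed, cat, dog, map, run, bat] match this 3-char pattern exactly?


Pattern 'b.p' means: starts with 'b', any single char, ends with 'p'.
Checking each word (must be exactly 3 chars):
  'fed' (len=3): no
  'cot' (len=3): no
  'bed' (len=3): no
  'cat' (len=3): no
  'dog' (len=3): no
  'map' (len=3): no
  'run' (len=3): no
  'bat' (len=3): no
Matching words: []
Total: 0

0


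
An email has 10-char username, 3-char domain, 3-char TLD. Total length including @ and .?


An email address has format: username@domain.tld
Username length: 10
'@' character: 1
Domain length: 3
'.' character: 1
TLD length: 3
Total = 10 + 1 + 3 + 1 + 3 = 18

18


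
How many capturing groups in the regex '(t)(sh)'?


To count capturing groups, count each '(' that starts a group.
Pattern: '(t)(sh)'
Walking through the pattern:
  Position 0: '(' -> group #1
  Position 3: '(' -> group #2
Total capturing groups: 2

2


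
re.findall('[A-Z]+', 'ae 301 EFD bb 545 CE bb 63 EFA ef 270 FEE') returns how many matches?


Pattern '[A-Z]+' finds one or more uppercase letters.
Text: 'ae 301 EFD bb 545 CE bb 63 EFA ef 270 FEE'
Scanning for matches:
  Match 1: 'EFD'
  Match 2: 'CE'
  Match 3: 'EFA'
  Match 4: 'FEE'
Total matches: 4

4


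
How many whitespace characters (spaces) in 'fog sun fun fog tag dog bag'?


\s matches whitespace characters (spaces, tabs, etc.).
Text: 'fog sun fun fog tag dog bag'
This text has 7 words separated by spaces.
Number of spaces = number of words - 1 = 7 - 1 = 6

6


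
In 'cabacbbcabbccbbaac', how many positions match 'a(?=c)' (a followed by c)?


Lookahead 'a(?=c)' matches 'a' only when followed by 'c'.
String: 'cabacbbcabbccbbaac'
Checking each position where char is 'a':
  pos 1: 'a' -> no (next='b')
  pos 3: 'a' -> MATCH (next='c')
  pos 8: 'a' -> no (next='b')
  pos 15: 'a' -> no (next='a')
  pos 16: 'a' -> MATCH (next='c')
Matching positions: [3, 16]
Count: 2

2


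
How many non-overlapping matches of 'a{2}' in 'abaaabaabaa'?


Pattern 'a{2}' matches exactly 2 consecutive a's (greedy, non-overlapping).
String: 'abaaabaabaa'
Scanning for runs of a's:
  Run at pos 0: 'a' (length 1) -> 0 match(es)
  Run at pos 2: 'aaa' (length 3) -> 1 match(es)
  Run at pos 6: 'aa' (length 2) -> 1 match(es)
  Run at pos 9: 'aa' (length 2) -> 1 match(es)
Matches found: ['aa', 'aa', 'aa']
Total: 3

3


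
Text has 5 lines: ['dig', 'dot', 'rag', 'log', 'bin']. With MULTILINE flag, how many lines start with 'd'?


With MULTILINE flag, ^ matches the start of each line.
Lines: ['dig', 'dot', 'rag', 'log', 'bin']
Checking which lines start with 'd':
  Line 1: 'dig' -> MATCH
  Line 2: 'dot' -> MATCH
  Line 3: 'rag' -> no
  Line 4: 'log' -> no
  Line 5: 'bin' -> no
Matching lines: ['dig', 'dot']
Count: 2

2
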